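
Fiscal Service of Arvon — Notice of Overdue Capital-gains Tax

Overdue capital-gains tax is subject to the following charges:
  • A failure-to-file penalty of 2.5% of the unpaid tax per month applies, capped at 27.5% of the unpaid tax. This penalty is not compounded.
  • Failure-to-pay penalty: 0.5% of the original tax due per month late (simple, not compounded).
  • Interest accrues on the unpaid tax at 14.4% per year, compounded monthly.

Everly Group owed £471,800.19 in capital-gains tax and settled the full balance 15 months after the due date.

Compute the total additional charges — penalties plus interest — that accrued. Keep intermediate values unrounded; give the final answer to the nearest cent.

£257,572.38

Failure-to-file: 15 × 2.5% × £471,800.19 = £176,925.07…, capped at 27.5% × £471,800.19 = £129,745.05…
Failure-to-pay penalty = 0.5% × £471,800.19 × 15 mo = £35,385.01…
Interest (14.4%/yr ÷ 12 = 1.2%/month): £471,800.19 × ((1 + 0.012)^15 − 1) = £92,442.3151…
Penalties + interest = £165,130.0665 + £92,442.3151… = £257,572.38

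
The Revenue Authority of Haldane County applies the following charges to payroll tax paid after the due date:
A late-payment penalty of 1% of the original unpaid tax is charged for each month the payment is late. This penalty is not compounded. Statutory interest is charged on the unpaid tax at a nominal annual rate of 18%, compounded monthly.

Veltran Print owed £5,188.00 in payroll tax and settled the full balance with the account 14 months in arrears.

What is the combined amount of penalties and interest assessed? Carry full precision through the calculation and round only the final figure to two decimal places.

Late-payment penalty = 1% × £5,188.00 × 14 mo = £726.32
Interest (18%/yr ÷ 12 = 1.5%/month): £5,188.00 × ((1 + 0.015)^14 − 1) = £1,202.3487…
Penalties + interest = £726.3200 + £1,202.3487… = £1,928.67

£1,928.67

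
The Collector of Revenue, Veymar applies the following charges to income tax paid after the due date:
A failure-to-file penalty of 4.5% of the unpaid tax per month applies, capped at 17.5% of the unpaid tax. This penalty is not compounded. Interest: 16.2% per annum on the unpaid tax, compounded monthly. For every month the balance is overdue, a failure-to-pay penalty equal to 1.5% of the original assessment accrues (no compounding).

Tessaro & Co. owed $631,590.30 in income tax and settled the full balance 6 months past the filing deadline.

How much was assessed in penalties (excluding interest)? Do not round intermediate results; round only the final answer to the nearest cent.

$167,371.43

Failure-to-file: 6 × 4.5% × $631,590.30 = $170,529.38…, capped at 17.5% × $631,590.30 = $110,528.30…
Failure-to-pay penalty: 6 × 1.5% × $631,590.30 = $56,843.13…
Total penalty = $110,528.30… + $56,843.13… = $167,371.43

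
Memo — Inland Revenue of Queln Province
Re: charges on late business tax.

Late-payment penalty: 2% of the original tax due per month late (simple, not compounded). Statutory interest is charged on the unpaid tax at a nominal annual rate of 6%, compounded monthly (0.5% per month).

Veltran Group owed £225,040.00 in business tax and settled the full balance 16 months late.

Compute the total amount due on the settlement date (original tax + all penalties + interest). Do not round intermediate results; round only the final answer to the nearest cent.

£315,747.13

Late-payment penalty: 16 × 2% × £225,040.00 = £72,012.80
Interest: £225,040.00 × ((1 + 0.005)^16 − 1) = £225,040.00 × 0.0830712… = £18,694.3319…
Total = £225,040.00 + £72,012.8000 + £18,694.3319… = £315,747.13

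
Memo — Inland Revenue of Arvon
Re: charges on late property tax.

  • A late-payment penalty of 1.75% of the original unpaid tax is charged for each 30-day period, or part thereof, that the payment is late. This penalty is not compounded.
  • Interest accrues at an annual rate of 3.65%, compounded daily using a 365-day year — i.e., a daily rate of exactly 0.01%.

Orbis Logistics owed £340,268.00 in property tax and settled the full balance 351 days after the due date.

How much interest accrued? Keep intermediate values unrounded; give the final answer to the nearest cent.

Interest: £340,268.00 × ((1 + 0.0001)^351 − 1) = £340,268.00 × 0.03572146… = £12,154.8692…

£12,154.87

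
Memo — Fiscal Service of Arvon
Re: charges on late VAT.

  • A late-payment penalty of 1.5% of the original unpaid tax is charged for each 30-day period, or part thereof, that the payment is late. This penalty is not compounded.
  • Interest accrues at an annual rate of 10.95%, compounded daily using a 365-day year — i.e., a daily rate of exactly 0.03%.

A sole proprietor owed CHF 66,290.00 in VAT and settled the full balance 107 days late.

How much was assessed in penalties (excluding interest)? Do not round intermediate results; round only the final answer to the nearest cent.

Penalty periods: ⌈107/30⌉ = 4; penalty = 4 × 1.5% × CHF 66,290.00 = CHF 3,977.40

CHF 3,977.40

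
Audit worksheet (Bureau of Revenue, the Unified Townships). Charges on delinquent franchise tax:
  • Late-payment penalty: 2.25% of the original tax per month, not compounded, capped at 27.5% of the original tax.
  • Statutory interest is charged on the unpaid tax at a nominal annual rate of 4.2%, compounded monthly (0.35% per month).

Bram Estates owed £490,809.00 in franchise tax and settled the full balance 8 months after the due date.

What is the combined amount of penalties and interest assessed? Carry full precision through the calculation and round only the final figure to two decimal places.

£102,257.80

Penalty: 8 × 2.25% × £490,809.00 = £88,345.62 (below the 27.5% cap of £134,972.48…)
Interest: £490,809.00 × ((1 + 0.0035)^8 − 1) = £490,809.00 × 0.0283454… = £13,912.1831…
Penalties + interest = £88,345.6200 + £13,912.1831… = £102,257.80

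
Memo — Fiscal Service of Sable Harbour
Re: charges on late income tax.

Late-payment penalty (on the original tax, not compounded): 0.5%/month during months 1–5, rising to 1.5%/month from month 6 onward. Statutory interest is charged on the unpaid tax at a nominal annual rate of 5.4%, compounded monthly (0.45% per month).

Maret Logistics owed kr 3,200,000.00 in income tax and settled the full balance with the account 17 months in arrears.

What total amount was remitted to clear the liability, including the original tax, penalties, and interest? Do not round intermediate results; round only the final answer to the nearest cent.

kr 4,109,814.25

Penalty, months 1–5: 5 × 0.5% × kr 3,200,000.00 = kr 80,000.00
Penalty, months 6–17: 12 × 1.5% × kr 3,200,000.00 = kr 576,000.00
Interest: kr 3,200,000.00 × ((1 + 0.0045)^17 − 1) = kr 3,200,000.00 × 0.0793170… = kr 253,814.2479…
Total = kr 3,200,000.00 + kr 656,000.0000 + kr 253,814.2479… = kr 4,109,814.25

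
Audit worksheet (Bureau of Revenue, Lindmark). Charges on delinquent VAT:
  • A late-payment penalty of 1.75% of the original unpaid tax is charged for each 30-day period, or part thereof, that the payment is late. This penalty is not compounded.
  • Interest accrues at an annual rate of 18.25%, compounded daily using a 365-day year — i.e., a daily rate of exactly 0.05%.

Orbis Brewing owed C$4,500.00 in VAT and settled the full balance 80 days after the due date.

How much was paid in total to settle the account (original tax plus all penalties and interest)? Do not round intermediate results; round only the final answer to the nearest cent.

Penalty periods: ⌈80/30⌉ = 3; penalty = 3 × 1.75% × C$4,500.00 = C$236.25
Interest: C$4,500.00 × ((1 + 0.0005)^80 − 1) = C$4,500.00 × 0.04080037… = C$183.6017…
Total = C$4,500.00 + C$236.2500 + C$183.6017… = C$4,919.85

C$4,919.85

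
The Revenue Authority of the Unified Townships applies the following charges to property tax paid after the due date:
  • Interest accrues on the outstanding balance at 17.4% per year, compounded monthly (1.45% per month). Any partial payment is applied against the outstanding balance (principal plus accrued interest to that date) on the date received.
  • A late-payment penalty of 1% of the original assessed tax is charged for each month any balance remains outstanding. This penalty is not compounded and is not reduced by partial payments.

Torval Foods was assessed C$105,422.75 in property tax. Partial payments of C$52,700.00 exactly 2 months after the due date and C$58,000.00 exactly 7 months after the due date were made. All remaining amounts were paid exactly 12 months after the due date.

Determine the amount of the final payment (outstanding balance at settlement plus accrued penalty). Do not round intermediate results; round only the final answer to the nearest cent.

C$14,764.39

Balance at month 2: C$105,422.7500 × (1 + 0.0145)^2 = C$108,502.1749…
After C$52,700.00 payment: C$108,502.1749… − C$52,700.00 = C$55,802.1749…
Balance at month 7: C$55,802.1749… × (1 + 0.0145)^5 = C$59,966.8702…
After C$58,000.00 payment: C$59,966.8702… − C$58,000.00 = C$1,966.8702…
Balance at month 12: C$1,966.8702… × (1 + 0.0145)^5 = C$2,113.6640…
Penalty: 12 × 1% × C$105,422.75 = C$12,650.73
Final settlement = outstanding balance + penalty = C$2,113.6640… + C$12,650.73 = C$14,764.39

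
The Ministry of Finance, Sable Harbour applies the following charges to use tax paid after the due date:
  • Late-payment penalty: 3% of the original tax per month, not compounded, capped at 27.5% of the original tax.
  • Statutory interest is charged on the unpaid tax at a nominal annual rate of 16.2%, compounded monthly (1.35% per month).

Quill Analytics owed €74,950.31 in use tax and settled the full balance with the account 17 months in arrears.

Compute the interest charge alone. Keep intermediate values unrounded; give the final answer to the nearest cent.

€19,190.35

Interest: €74,950.31 × ((1 + 0.0135)^17 − 1) = €74,950.31 × 0.2560410… = €19,190.3492…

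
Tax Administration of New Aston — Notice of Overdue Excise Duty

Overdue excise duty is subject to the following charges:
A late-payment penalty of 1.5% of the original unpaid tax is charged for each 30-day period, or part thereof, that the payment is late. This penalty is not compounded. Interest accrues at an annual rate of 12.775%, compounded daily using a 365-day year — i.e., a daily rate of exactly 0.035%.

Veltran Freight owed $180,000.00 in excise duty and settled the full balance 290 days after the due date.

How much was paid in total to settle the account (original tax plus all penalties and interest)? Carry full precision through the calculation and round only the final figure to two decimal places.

$226,225.85

Penalty periods: ⌈290/30⌉ = 10; penalty = 10 × 1.5% × $180,000.00 = $27,000.00
Interest: $180,000.00 × ((1 + 0.00035)^290 − 1) = $180,000.00 × 0.10681026… = $19,225.8474…
Total = $180,000.00 + $27,000.0000 + $19,225.8474… = $226,225.85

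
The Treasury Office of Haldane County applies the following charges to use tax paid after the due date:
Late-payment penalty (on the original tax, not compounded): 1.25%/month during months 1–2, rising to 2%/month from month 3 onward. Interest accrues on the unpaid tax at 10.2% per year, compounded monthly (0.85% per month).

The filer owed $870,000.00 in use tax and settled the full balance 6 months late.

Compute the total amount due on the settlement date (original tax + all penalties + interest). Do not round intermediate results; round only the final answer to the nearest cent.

$1,006,673.62

Penalty, months 1–2: 2 × 1.25% × $870,000.00 = $21,750.00
Penalty, months 3–6: 4 × 2% × $870,000.00 = $69,600.00
Interest: $870,000.00 × ((1 + 0.0085)^6 − 1) = $870,000.00 × 0.0520961… = $45,323.6166…
Total = $870,000.00 + $91,350.0000 + $45,323.6166… = $1,006,673.62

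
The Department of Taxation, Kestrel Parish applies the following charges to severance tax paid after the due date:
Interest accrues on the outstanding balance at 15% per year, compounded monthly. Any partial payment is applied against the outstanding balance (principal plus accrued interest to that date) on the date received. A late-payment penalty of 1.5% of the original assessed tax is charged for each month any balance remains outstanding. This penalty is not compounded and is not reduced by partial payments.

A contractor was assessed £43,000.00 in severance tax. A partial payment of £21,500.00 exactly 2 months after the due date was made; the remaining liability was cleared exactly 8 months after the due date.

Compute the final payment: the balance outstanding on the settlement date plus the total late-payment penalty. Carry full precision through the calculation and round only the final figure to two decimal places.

£29,489.16

Monthly rate = 15% ÷ 12 = 1.25%
Balance at month 2: £43,000.0000 × (1 + 0.0125)^2 = £44,081.7188…
After £21,500.00 payment: £44,081.7188… − £21,500.00 = £22,581.7188…
Balance at month 8: £22,581.7188… × (1 + 0.0125)^6 = £24,329.1640…
Penalty: 8 × 1.5% × £43,000.00 = £5,160.00
Final settlement = outstanding balance + penalty = £24,329.1640… + £5,160.00 = £29,489.16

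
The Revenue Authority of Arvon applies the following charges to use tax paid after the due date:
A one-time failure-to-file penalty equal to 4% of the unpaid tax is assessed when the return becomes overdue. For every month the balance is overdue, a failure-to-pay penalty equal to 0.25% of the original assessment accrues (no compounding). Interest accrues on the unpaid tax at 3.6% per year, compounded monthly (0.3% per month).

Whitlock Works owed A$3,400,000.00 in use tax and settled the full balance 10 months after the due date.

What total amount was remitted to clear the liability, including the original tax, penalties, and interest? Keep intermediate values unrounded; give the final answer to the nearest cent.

A$3,724,388.07

Failure-to-file penalty: 4% × A$3,400,000.00 = A$136,000.00
Failure-to-pay penalty = 0.25% × A$3,400,000.00 × 10 mo = A$85,000.00
Interest: A$3,400,000.00 × ((1 + 0.003)^10 − 1) = A$3,400,000.00 × 0.0304083… = A$103,388.0740…
Total = A$3,400,000.00 + A$221,000.0000 + A$103,388.0740… = A$3,724,388.07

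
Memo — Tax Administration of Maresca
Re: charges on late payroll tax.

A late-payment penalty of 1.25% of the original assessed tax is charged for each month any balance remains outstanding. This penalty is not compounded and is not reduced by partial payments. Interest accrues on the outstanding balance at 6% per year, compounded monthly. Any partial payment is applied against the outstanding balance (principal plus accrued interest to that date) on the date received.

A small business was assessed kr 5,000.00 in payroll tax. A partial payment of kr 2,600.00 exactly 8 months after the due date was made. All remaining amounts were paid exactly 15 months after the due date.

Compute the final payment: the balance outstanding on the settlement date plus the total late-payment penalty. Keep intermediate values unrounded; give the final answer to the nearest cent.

kr 3,633.54

Monthly rate = 6% ÷ 12 = 0.5%
Balance at month 8: kr 5,000.0000 × (1 + 0.005)^8 = kr 5,203.5352…
After kr 2,600.00 payment: kr 5,203.5352… − kr 2,600.00 = kr 2,603.5352…
Balance at month 15: kr 2,603.5352… × (1 + 0.005)^7 = kr 2,696.0373…
Penalty: 15 × 1.25% × kr 5,000.00 = kr 937.50
Final settlement = outstanding balance + penalty = kr 2,696.0373… + kr 937.50 = kr 3,633.54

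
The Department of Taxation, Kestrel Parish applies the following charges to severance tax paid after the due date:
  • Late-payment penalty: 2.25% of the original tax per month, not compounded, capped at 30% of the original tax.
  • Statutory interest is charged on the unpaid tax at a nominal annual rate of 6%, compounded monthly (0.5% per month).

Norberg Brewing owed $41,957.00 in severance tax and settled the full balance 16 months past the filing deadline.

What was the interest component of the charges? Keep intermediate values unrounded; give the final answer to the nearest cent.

$3,485.42

Interest: $41,957.00 × ((1 + 0.005)^16 − 1) = $41,957.00 × 0.0830712… = $3,485.4163…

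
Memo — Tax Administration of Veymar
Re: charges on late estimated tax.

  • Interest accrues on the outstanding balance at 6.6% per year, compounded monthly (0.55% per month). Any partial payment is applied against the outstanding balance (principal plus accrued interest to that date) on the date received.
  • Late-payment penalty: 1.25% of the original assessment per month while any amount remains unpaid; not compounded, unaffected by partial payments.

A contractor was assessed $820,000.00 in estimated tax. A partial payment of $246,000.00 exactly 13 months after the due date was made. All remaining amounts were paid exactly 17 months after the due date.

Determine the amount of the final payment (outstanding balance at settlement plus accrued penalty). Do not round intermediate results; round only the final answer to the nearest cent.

Balance at month 13: $820,000.0000 × (1 + 0.0055)^13 = $880,604.3501…
After $246,000.00 payment: $880,604.3501… − $246,000.00 = $634,604.3501…
Balance at month 17: $634,604.3501… × (1 + 0.0055)^4 = $648,681.2494…
Penalty: 17 × 1.25% × $820,000.00 = $174,250.00
Final settlement = outstanding balance + penalty = $648,681.2494… + $174,250.00 = $822,931.25

$822,931.25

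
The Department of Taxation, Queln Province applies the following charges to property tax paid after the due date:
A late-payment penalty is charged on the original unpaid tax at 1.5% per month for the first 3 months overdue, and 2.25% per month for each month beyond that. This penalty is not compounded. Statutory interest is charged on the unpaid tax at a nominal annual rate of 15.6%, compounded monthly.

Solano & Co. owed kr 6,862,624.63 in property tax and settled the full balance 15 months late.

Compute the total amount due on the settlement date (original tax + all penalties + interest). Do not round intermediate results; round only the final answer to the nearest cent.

kr 10,491,475.95

Penalty, months 1–3: 3 × 1.5% × kr 6,862,624.63 = kr 308,818.11…
Penalty, months 4–15: 12 × 2.25% × kr 6,862,624.63 = kr 1,852,908.65…
Interest (15.6%/yr ÷ 12 = 1.3%/month): kr 6,862,624.63 × ((1 + 0.013)^15 − 1) = kr 1,467,124.5617…
Total = kr 6,862,624.63 + kr 2,161,726.7585… + kr 1,467,124.5617… = kr 10,491,475.95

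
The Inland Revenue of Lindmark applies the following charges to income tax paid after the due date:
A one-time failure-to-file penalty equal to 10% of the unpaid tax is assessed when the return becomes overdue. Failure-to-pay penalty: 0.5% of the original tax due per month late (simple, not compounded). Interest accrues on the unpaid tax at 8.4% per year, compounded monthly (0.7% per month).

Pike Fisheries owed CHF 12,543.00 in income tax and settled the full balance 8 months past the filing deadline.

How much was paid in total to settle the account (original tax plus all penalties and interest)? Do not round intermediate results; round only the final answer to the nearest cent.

CHF 15,018.88

Failure-to-file penalty: 10% × CHF 12,543.00 = CHF 1,254.30
Failure-to-pay penalty: 8 × 0.5% × CHF 12,543.00 = CHF 501.72
Interest: CHF 12,543.00 × ((1 + 0.007)^8 − 1) = CHF 12,543.00 × 0.0573914… = CHF 719.8600…
Total = CHF 12,543.00 + CHF 1,756.0200 + CHF 719.8600… = CHF 15,018.88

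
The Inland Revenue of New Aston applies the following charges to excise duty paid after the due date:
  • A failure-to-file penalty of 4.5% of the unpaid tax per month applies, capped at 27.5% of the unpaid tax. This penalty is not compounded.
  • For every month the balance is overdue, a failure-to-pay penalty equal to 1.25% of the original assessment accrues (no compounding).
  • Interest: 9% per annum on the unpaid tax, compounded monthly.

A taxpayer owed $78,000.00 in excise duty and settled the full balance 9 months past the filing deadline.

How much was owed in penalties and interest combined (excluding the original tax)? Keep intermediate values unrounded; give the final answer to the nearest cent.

$35,650.75

Failure-to-file: 9 × 4.5% × $78,000.00 = $31,590.00, capped at 27.5% × $78,000.00 = $21,450.00
Failure-to-pay penalty = 1.25% × $78,000.00 × 9 mo = $8,775.00
Interest (9%/yr ÷ 12 = 0.75%/month): $78,000.00 × ((1 + 0.0075)^9 − 1) = $5,425.7455…
Penalties + interest = $30,225.0000 + $5,425.7455… = $35,650.75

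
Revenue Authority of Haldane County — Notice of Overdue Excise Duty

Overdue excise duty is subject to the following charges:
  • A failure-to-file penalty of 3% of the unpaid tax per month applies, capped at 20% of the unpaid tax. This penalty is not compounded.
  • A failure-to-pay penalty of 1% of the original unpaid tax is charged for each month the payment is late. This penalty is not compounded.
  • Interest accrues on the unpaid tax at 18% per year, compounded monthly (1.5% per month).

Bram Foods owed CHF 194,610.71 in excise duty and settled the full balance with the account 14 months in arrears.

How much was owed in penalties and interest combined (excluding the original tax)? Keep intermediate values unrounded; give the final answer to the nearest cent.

Failure-to-file: 14 × 3% × CHF 194,610.71 = CHF 81,736.50…, capped at 20% × CHF 194,610.71 = CHF 38,922.14…
Failure-to-pay penalty: 14 × 1% × CHF 194,610.71 = CHF 27,245.50…
Interest: CHF 194,610.71 × ((1 + 0.015)^14 − 1) = CHF 194,610.71 × 0.2317557… = CHF 45,102.1473…
Penalties + interest = CHF 66,167.6414 + CHF 45,102.1473… = CHF 111,269.79

CHF 111,269.79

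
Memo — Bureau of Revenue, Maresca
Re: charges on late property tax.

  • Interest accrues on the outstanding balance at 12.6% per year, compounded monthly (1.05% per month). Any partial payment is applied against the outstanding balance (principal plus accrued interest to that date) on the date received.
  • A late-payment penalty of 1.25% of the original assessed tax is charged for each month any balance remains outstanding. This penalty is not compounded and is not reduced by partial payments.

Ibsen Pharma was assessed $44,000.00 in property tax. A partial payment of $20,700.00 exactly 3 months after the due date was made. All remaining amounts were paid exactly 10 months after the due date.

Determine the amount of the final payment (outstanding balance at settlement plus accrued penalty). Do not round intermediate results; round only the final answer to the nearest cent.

Balance at month 3: $44,000.0000 × (1 + 0.0105)^3 = $45,400.6039…
After $20,700.00 payment: $45,400.6039… − $20,700.00 = $24,700.6039…
Balance at month 10: $24,700.6039… × (1 + 0.0105)^7 = $26,574.2978…
Penalty: 10 × 1.25% × $44,000.00 = $5,500.00
Final settlement = outstanding balance + penalty = $26,574.2978… + $5,500.00 = $32,074.30

$32,074.30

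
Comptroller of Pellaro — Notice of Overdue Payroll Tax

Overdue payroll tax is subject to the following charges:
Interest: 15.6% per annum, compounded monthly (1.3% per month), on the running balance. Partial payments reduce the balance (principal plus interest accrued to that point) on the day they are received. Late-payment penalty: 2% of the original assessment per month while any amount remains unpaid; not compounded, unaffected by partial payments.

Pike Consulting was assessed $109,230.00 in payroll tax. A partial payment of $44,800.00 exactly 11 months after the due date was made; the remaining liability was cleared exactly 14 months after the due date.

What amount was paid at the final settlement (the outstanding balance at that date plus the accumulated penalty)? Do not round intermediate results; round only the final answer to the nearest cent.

Balance at month 11: $109,230.0000 × (1 + 0.013)^11 = $125,905.8278…
After $44,800.00 payment: $125,905.8278… − $44,800.00 = $81,105.8278…
Balance at month 14: $81,105.8278… × (1 + 0.013)^3 = $84,310.2539…
Penalty: 14 × 2% × $109,230.00 = $30,584.40
Final settlement = outstanding balance + penalty = $84,310.2539… + $30,584.40 = $114,894.65

$114,894.65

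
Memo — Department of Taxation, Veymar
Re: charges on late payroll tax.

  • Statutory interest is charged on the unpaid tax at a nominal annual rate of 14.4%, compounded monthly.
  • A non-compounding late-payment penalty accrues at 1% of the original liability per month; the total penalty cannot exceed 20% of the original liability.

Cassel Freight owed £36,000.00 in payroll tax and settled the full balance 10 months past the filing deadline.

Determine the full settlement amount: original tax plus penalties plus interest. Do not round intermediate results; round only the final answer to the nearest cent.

Penalty: 10 × 1% × £36,000.00 = £3,600.00 (below the 20% cap of £7,200.00)
Interest (14.4%/yr ÷ 12 = 1.2%/month): £36,000.00 × ((1 + 0.012)^10 − 1) = £4,560.9040…
Total = £36,000.00 + £3,600.0000 + £4,560.9040… = £44,160.90

£44,160.90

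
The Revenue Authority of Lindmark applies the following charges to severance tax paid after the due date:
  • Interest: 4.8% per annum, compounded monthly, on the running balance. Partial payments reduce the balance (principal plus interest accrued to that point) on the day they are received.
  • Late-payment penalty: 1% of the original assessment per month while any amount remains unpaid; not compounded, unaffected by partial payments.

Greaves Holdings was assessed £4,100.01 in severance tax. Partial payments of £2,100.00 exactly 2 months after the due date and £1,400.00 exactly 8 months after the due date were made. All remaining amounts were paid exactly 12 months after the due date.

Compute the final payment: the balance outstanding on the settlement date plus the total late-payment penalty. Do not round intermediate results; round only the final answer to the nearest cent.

£1,185.14

Monthly rate = 4.8% ÷ 12 = 0.4%
Balance at month 2: £4,100.0100 × (1 + 0.004)^2 = £4,132.8757…
After £2,100.00 payment: £4,132.8757… − £2,100.00 = £2,032.8757…
Balance at month 8: £2,032.8757… × (1 + 0.004)^6 = £2,082.1552…
After £1,400.00 payment: £2,082.1552… − £1,400.00 = £682.1552…
Balance at month 12: £682.1552… × (1 + 0.004)^4 = £693.1353…
Penalty: 12 × 1% × £4,100.01 = £492.00…
Final settlement = outstanding balance + penalty = £693.1353… + £492.00… = £1,185.14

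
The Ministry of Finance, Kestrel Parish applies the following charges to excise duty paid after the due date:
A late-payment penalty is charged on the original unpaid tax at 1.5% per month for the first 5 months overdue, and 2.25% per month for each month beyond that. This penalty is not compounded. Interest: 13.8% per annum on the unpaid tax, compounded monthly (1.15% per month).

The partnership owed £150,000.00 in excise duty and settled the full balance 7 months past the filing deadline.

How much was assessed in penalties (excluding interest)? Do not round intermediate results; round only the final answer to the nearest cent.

Penalty, months 1–5: 5 × 1.5% × £150,000.00 = £11,250.00
Penalty, months 6–7: 2 × 2.25% × £150,000.00 = £6,750.00
Total penalty = £11,250.00 + £6,750.00 = £18,000.00

£18,000.00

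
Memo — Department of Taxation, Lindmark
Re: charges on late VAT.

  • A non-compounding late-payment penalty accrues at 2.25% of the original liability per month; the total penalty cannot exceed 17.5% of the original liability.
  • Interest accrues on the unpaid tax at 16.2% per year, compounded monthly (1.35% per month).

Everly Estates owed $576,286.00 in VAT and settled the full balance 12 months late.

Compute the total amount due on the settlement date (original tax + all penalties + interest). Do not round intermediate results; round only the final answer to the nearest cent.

$777,747.85

Penalty (uncapped): 12 × 2.25% × $576,286.00 = $155,597.22; cap = 17.5% × $576,286.00 = $100,850.05 → penalty = $100,850.05
Interest: $576,286.00 × ((1 + 0.0135)^12 − 1) = $576,286.00 × 0.1745866… = $100,611.8046…
Total = $576,286.00 + $100,850.0500 + $100,611.8046… = $777,747.85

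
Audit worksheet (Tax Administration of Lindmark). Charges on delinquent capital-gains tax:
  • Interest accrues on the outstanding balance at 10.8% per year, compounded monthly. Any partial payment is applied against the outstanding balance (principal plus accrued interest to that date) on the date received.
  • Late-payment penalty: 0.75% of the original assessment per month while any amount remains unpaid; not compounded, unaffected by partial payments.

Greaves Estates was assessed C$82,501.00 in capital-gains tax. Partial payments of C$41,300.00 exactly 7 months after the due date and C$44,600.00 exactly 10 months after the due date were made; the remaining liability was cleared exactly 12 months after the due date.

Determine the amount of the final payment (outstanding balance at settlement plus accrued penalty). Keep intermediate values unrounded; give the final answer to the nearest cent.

Monthly rate = 10.8% ÷ 12 = 0.9%
Balance at month 7: C$82,501.0000 × (1 + 0.009)^7 = C$87,841.0213…
After C$41,300.00 payment: C$87,841.0213… − C$41,300.00 = C$46,541.0213…
Balance at month 10: C$46,541.0213… × (1 + 0.009)^3 = C$47,808.9722…
After C$44,600.00 payment: C$47,808.9722… − C$44,600.00 = C$3,208.9722…
Balance at month 12: C$3,208.9722… × (1 + 0.009)^2 = C$3,266.9937…
Penalty: 12 × 0.75% × C$82,501.00 = C$7,425.09
Final settlement = outstanding balance + penalty = C$3,266.9937… + C$7,425.09 = C$10,692.08

C$10,692.08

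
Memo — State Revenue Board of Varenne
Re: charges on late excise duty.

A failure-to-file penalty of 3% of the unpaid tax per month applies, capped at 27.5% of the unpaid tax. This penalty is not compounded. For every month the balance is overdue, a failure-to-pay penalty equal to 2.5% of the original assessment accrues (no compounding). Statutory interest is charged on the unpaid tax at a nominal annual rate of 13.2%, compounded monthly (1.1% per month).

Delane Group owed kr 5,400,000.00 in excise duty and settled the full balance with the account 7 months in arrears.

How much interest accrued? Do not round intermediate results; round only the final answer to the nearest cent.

kr 429,775.74

Interest: kr 5,400,000.00 × ((1 + 0.011)^7 − 1) = kr 5,400,000.00 × 0.0795881… = kr 429,775.7445…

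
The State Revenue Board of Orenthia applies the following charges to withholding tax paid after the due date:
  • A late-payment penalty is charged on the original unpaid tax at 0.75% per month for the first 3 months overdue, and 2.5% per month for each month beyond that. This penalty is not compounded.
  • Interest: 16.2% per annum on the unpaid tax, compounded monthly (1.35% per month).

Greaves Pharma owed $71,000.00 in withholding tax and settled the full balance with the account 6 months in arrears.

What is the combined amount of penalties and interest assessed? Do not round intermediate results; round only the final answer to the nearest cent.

Penalty, months 1–3: 3 × 0.75% × $71,000.00 = $1,597.50
Penalty, months 4–6: 3 × 2.5% × $71,000.00 = $5,325.00
Interest: $71,000.00 × ((1 + 0.0135)^6 − 1) = $71,000.00 × 0.0837835… = $5,948.6255…
Penalties + interest = $6,922.5000 + $5,948.6255… = $12,871.13

$12,871.13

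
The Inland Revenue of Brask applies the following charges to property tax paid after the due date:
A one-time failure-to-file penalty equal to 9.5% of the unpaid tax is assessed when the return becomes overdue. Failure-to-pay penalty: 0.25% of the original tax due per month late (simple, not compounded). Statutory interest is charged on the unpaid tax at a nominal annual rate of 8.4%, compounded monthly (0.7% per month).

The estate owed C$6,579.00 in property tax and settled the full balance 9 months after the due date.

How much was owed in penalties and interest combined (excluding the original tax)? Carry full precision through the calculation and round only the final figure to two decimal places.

C$1,199.31

Failure-to-file penalty: 9.5% × C$6,579.00 = C$625.01…
Failure-to-pay penalty: 9 × 0.25% × C$6,579.00 = C$148.03…
Interest: C$6,579.00 × ((1 + 0.007)^9 − 1) = C$6,579.00 × 0.0647931… = C$426.2739…
Penalties + interest = C$773.0325 + C$426.2739… = C$1,199.31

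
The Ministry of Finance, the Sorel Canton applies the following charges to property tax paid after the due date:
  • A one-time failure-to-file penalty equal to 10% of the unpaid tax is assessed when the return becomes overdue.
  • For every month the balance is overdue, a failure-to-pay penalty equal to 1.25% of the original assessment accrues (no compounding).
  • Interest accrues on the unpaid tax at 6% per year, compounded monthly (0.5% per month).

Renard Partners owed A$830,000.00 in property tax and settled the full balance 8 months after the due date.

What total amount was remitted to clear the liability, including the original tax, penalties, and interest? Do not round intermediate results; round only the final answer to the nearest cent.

A$1,029,786.85

Failure-to-file penalty: 10% × A$830,000.00 = A$83,000.00
Failure-to-pay penalty = 1.25% × A$830,000.00 × 8 mo = A$83,000.00
Interest: A$830,000.00 × ((1 + 0.005)^8 − 1) = A$830,000.00 × 0.0407070… = A$33,786.8465…
Total = A$830,000.00 + A$166,000.0000 + A$33,786.8465… = A$1,029,786.85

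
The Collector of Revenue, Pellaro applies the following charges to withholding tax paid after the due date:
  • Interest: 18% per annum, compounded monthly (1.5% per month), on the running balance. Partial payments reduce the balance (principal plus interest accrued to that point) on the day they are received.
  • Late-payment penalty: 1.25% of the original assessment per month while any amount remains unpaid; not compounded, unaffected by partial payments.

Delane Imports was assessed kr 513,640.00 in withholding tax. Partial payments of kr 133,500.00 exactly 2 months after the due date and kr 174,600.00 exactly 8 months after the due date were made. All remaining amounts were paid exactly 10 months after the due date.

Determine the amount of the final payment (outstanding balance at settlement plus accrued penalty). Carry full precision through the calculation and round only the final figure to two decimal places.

kr 330,041.14

Balance at month 2: kr 513,640.0000 × (1 + 0.015)^2 = kr 529,164.7690
After kr 133,500.00 payment: kr 529,164.7690 − kr 133,500.00 = kr 395,664.7690
Balance at month 8: kr 395,664.7690 × (1 + 0.015)^6 = kr 432,636.9764…
After kr 174,600.00 payment: kr 432,636.9764… − kr 174,600.00 = kr 258,036.9764…
Balance at month 10: kr 258,036.9764… × (1 + 0.015)^2 = kr 265,836.1441…
Penalty: 10 × 1.25% × kr 513,640.00 = kr 64,205.00
Final settlement = outstanding balance + penalty = kr 265,836.1441… + kr 64,205.00 = kr 330,041.14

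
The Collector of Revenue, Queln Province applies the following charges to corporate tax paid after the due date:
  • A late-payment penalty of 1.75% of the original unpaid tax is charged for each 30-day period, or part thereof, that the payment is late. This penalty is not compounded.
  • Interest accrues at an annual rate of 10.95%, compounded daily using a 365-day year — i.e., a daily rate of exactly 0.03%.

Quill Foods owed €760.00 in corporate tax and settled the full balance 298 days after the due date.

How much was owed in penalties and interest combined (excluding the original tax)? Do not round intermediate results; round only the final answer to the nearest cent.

€204.06

Penalty periods: ⌈298/30⌉ = 10; penalty = 10 × 1.75% × €760.00 = €133.00
Interest: €760.00 × ((1 + 0.0003)^298 − 1) = €760.00 × 0.09350332… = €71.0625…
Penalties + interest = €133.0000 + €71.0625… = €204.06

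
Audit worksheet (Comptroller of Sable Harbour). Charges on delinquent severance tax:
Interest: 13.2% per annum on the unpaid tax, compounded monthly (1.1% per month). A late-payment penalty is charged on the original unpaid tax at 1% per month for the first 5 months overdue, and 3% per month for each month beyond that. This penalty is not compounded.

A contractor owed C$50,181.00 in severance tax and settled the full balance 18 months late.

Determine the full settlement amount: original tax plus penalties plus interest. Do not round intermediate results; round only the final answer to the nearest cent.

Penalty, months 1–5: 5 × 1% × C$50,181.00 = C$2,509.05
Penalty, months 6–18: 13 × 3% × C$50,181.00 = C$19,570.59
Interest: C$50,181.00 × ((1 + 0.011)^18 − 1) = C$50,181.00 × 0.2176453… = C$10,921.6593…
Total = C$50,181.00 + C$22,079.6400 + C$10,921.6593… = C$83,182.30

C$83,182.30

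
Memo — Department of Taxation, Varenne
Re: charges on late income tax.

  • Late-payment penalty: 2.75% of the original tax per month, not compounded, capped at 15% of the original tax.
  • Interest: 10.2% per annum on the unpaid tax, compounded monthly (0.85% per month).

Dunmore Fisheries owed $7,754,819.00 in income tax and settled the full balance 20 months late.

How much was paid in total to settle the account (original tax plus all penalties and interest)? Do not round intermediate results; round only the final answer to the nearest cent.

Penalty (uncapped): 20 × 2.75% × $7,754,819.00 = $4,265,150.45; cap = 15% × $7,754,819.00 = $1,163,222.85 → penalty = $1,163,222.85
Interest: $7,754,819.00 × ((1 + 0.0085)^20 − 1) = $7,754,819.00 × 0.1844536… = $1,430,404.2547…
Total = $7,754,819.00 + $1,163,222.8500 + $1,430,404.2547… = $10,348,446.10

$10,348,446.10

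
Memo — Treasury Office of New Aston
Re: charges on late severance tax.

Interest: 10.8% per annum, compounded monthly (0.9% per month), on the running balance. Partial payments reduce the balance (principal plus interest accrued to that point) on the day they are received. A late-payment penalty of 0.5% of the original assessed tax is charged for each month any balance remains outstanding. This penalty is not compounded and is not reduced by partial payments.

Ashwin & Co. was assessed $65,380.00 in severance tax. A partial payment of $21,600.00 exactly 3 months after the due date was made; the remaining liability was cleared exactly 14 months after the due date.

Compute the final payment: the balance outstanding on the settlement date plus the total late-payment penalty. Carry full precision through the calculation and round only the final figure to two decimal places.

Balance at month 3: $65,380.0000 × (1 + 0.009)^3 = $67,161.1950…
After $21,600.00 payment: $67,161.1950… − $21,600.00 = $45,561.1950…
Balance at month 14: $45,561.1950… × (1 + 0.009)^11 = $50,280.3087…
Penalty: 14 × 0.5% × $65,380.00 = $4,576.60
Final settlement = outstanding balance + penalty = $50,280.3087… + $4,576.60 = $54,856.91

$54,856.91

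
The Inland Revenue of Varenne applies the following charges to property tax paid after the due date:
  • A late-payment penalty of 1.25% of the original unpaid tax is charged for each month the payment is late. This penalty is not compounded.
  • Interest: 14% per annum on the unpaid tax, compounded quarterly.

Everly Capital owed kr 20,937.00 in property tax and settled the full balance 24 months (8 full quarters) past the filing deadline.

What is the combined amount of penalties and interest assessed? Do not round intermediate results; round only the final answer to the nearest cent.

Late-payment penalty: 24 × 1.25% × kr 20,937.00 = kr 6,281.10
Interest (14%/yr ÷ 4 = 3.5%/quarter): kr 20,937.00 × ((1 + 0.035)^8 − 1) = kr 6,633.0308…
Penalties + interest = kr 6,281.1000 + kr 6,633.0308… = kr 12,914.13

kr 12,914.13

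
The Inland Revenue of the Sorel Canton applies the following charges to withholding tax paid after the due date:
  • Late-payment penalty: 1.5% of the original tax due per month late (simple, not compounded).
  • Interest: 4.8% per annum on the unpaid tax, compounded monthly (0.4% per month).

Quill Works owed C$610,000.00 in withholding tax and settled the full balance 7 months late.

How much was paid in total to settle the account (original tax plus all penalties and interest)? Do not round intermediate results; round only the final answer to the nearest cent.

C$691,336.33

Late-payment penalty = 1.5% × C$610,000.00 × 7 mo = C$64,050.00
Interest: C$610,000.00 × ((1 + 0.004)^7 − 1) = C$610,000.00 × 0.0283382… = C$17,286.3319…
Total = C$610,000.00 + C$64,050.0000 + C$17,286.3319… = C$691,336.33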